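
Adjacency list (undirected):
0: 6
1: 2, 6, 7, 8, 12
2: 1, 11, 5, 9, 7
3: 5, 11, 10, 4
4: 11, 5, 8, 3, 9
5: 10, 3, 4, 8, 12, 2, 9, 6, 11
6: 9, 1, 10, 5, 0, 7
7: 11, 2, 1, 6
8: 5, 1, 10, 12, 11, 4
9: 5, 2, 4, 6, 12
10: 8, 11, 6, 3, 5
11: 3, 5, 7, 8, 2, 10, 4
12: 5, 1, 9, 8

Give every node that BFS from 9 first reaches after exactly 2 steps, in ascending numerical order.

Level 0: 9
Level 1: 2, 4, 5, 6, 12
Level 2: 0, 1, 3, 7, 8, 10, 11

0, 1, 3, 7, 8, 10, 11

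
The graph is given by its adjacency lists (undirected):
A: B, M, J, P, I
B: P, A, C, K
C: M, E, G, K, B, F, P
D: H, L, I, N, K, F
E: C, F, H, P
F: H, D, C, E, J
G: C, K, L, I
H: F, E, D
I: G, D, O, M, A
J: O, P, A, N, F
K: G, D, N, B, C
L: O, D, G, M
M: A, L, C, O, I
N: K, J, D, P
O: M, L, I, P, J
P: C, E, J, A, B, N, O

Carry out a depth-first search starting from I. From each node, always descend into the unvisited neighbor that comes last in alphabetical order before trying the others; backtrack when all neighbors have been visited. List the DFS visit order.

Visit I
I → O
O → P
P → N
N → K
K → G
G → L
L → M
M → C
C → F
F → J
J → A
A → B
F → H
H → E
H → D

I → O → P → N → K → G → L → M → C → F → J → A → B → H → E → D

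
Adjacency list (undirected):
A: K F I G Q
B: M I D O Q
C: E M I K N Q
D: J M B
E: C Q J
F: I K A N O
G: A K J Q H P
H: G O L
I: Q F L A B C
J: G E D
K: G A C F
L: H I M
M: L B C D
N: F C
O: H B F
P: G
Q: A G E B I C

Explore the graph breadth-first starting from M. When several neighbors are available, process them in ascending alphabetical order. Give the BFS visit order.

Visit M; enqueue B, C, D, L → queue [B, C, D, L]
Visit B; enqueue I, O, Q → queue [C, D, L, I, O, Q]
Visit C; enqueue E, K, N → queue [D, L, I, O, Q, E, K, N]
Visit D; enqueue J → queue [L, I, O, Q, E, K, N, J]
Visit L; enqueue H → queue [I, O, Q, E, K, N, J, H]
Visit I; enqueue A, F → queue [O, Q, E, K, N, J, H, A, F]
Visit O → queue [Q, E, K, N, J, H, A, F]
Visit Q; enqueue G → queue [E, K, N, J, H, A, F, G]
Visit E → queue [K, N, J, H, A, F, G]
Visit K → queue [N, J, H, A, F, G]
Visit N → queue [J, H, A, F, G]
Visit J → queue [H, A, F, G]
Visit H → queue [A, F, G]
Visit A → queue [F, G]
Visit F → queue [G]
Visit G; enqueue P → queue [P]
Visit P → queue []

M → B → C → D → L → I → O → Q → E → K → N → J → H → A → F → G → P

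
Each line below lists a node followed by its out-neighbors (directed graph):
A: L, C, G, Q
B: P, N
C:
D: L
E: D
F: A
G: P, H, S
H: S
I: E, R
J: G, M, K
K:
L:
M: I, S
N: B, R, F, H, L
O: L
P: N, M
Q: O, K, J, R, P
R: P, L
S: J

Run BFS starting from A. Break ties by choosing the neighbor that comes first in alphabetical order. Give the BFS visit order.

Visit A; enqueue C, G, L, Q → queue [C, G, L, Q]
Visit C → queue [G, L, Q]
Visit G; enqueue H, P, S → queue [L, Q, H, P, S]
Visit L → queue [Q, H, P, S]
Visit Q; enqueue J, K, O, R → queue [H, P, S, J, K, O, R]
Visit H → queue [P, S, J, K, O, R]
Visit P; enqueue M, N → queue [S, J, K, O, R, M, N]
Visit S → queue [J, K, O, R, M, N]
Visit J → queue [K, O, R, M, N]
Visit K → queue [O, R, M, N]
Visit O → queue [R, M, N]
Visit R → queue [M, N]
Visit M; enqueue I → queue [N, I]
Visit N; enqueue B, F → queue [I, B, F]
Visit I; enqueue E → queue [B, F, E]
Visit B → queue [F, E]
Visit F → queue [E]
Visit E; enqueue D → queue [D]
Visit D → queue []

A → C → G → L → Q → H → P → S → J → K → O → R → M → N → I → B → F → E → D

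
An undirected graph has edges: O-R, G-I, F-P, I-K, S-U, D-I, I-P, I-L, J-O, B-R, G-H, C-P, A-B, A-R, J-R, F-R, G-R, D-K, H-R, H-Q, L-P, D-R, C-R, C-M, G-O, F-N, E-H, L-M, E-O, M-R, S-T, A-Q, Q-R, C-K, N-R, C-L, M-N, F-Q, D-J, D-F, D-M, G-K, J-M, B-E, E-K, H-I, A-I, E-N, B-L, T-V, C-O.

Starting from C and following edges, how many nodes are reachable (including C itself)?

BFS from C visits: C, K, L, M, O, P, R, D, E, G, I, B, J, N, F, A, H, Q
Reachable nodes: 18 of 22 total.

18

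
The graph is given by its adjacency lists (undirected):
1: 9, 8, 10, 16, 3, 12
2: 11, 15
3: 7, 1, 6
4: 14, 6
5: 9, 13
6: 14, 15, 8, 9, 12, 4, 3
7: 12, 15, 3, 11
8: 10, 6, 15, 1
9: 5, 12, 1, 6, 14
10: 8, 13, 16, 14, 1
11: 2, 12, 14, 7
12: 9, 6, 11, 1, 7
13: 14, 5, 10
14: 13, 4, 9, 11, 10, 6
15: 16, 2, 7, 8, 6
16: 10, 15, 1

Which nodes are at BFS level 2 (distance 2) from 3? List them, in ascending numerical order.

4, 8, 9, 10, 11, 12, 14, 15, 16

Level 0: 3
Level 1: 1, 6, 7
Level 2: 4, 8, 9, 10, 11, 12, 14, 15, 16
Level 3: 2, 5, 13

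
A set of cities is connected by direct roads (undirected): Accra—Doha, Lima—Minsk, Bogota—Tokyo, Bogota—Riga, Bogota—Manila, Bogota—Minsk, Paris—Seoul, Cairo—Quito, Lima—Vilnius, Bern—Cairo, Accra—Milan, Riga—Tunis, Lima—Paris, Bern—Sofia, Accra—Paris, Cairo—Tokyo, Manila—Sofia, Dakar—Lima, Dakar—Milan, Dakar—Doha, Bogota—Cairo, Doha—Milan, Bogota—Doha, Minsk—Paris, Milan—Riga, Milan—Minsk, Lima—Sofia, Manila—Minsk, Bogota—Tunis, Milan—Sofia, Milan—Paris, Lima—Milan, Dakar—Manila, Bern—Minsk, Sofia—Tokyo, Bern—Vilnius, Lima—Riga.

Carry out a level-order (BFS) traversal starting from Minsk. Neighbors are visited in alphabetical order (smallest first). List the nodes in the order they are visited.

Visit Minsk; enqueue Bern, Bogota, Lima, Manila, Milan, Paris → queue [Bern, Bogota, Lima, Manila, Milan, Paris]
Visit Bern; enqueue Cairo, Sofia, Vilnius → queue [Bogota, Lima, Manila, Milan, Paris, Cairo, Sofia, Vilnius]
Visit Bogota; enqueue Doha, Riga, Tokyo, Tunis → queue [Lima, Manila, Milan, Paris, Cairo, Sofia, Vilnius, Doha, Riga, Tokyo, Tunis]
Visit Lima; enqueue Dakar → queue [Manila, Milan, Paris, Cairo, Sofia, Vilnius, Doha, Riga, Tokyo, Tunis, Dakar]
Visit Manila → queue [Milan, Paris, Cairo, Sofia, Vilnius, Doha, Riga, Tokyo, Tunis, Dakar]
Visit Milan; enqueue Accra → queue [Paris, Cairo, Sofia, Vilnius, Doha, Riga, Tokyo, Tunis, Dakar, Accra]
Visit Paris; enqueue Seoul → queue [Cairo, Sofia, Vilnius, Doha, Riga, Tokyo, Tunis, Dakar, Accra, Seoul]
Visit Cairo; enqueue Quito → queue [Sofia, Vilnius, Doha, Riga, Tokyo, Tunis, Dakar, Accra, Seoul, Quito]
Visit Sofia → queue [Vilnius, Doha, Riga, Tokyo, Tunis, Dakar, Accra, Seoul, Quito]
Visit Vilnius → queue [Doha, Riga, Tokyo, Tunis, Dakar, Accra, Seoul, Quito]
Visit Doha → queue [Riga, Tokyo, Tunis, Dakar, Accra, Seoul, Quito]
Visit Riga → queue [Tokyo, Tunis, Dakar, Accra, Seoul, Quito]
Visit Tokyo → queue [Tunis, Dakar, Accra, Seoul, Quito]
Visit Tunis → queue [Dakar, Accra, Seoul, Quito]
Visit Dakar → queue [Accra, Seoul, Quito]
Visit Accra → queue [Seoul, Quito]
Visit Seoul → queue [Quito]
Visit Quito → queue []

Minsk, Bern, Bogota, Lima, Manila, Milan, Paris, Cairo, Sofia, Vilnius, Doha, Riga, Tokyo, Tunis, Dakar, Accra, Seoul, Quito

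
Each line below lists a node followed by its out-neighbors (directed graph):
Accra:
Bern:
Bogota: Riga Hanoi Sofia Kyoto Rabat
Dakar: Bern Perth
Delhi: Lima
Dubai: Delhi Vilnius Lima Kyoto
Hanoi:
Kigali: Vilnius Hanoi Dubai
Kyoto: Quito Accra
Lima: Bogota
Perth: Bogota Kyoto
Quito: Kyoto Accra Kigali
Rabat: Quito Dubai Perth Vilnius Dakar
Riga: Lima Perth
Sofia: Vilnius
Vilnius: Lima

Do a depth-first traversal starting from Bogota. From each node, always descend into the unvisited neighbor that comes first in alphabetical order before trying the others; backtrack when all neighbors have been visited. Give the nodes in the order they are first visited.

Visit Bogota
Bogota → Hanoi
Bogota → Kyoto
Kyoto → Accra
Kyoto → Quito
Quito → Kigali
Kigali → Dubai
Dubai → Delhi
Delhi → Lima
Dubai → Vilnius
Bogota → Rabat
Rabat → Dakar
Dakar → Bern
Dakar → Perth
Bogota → Riga
Bogota → Sofia

Bogota, Hanoi, Kyoto, Accra, Quito, Kigali, Dubai, Delhi, Lima, Vilnius, Rabat, Dakar, Bern, Perth, Riga, Sofia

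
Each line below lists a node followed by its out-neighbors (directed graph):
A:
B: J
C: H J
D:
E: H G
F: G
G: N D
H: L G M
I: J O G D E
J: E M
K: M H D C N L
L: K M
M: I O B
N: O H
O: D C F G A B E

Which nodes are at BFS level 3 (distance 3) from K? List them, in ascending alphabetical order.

Level 0: K
Level 1: C, D, H, L, M, N
Level 2: B, G, I, J, O
Level 3: A, E, F

A, E, F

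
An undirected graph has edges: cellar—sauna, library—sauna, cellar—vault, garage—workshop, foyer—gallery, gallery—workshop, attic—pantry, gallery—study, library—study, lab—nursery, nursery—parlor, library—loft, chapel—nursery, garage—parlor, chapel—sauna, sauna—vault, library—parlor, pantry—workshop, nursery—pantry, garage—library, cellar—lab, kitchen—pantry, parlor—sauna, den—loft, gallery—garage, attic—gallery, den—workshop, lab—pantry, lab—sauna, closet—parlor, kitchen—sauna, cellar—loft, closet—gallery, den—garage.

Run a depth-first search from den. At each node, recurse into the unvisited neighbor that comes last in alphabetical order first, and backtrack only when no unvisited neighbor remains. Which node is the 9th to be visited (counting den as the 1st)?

Visit den
den → workshop
workshop → pantry
pantry → nursery
nursery → parlor
parlor → sauna
sauna → vault
vault → cellar
cellar → loft
loft → library
library → study
study → gallery
gallery → garage
gallery → foyer
gallery → closet
gallery → attic
cellar → lab
sauna → kitchen
sauna → chapel

Visit order: den, workshop, pantry, nursery, parlor, sauna, vault, cellar, loft, library, study, gallery, garage, foyer, closet, attic, lab, kitchen, chapel

loft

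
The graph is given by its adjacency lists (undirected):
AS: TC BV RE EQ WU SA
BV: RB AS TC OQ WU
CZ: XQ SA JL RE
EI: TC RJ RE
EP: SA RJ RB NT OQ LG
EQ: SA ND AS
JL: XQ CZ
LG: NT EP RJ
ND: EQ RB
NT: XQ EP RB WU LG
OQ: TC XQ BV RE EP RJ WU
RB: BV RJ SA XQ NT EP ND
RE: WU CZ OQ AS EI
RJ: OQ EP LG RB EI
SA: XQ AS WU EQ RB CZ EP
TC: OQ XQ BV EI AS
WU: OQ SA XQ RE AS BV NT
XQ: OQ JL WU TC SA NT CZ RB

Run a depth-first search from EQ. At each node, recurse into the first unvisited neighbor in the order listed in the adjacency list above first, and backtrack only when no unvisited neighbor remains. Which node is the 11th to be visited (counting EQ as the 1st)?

WU

Visit EQ
EQ → SA
SA → XQ
XQ → OQ
OQ → TC
TC → BV
BV → RB
RB → RJ
RJ → EP
EP → NT
NT → WU
WU → RE
RE → CZ
CZ → JL
RE → AS
RE → EI
NT → LG
RB → ND

Visit order: EQ, SA, XQ, OQ, TC, BV, RB, RJ, EP, NT, WU, RE, CZ, JL, AS, EI, LG, ND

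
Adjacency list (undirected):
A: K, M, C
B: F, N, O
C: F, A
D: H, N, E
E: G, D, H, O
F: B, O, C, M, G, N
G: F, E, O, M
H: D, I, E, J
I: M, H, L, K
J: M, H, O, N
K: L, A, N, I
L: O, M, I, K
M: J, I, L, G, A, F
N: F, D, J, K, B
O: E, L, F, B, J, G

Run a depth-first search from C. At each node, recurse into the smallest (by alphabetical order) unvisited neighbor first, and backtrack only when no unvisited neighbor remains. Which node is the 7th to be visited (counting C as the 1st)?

E

Visit C
C → A
A → K
K → I
I → H
H → D
D → E
E → G
G → F
F → B
B → N
N → J
J → M
M → L
L → O

Visit order: C, A, K, I, H, D, E, G, F, B, N, J, M, L, O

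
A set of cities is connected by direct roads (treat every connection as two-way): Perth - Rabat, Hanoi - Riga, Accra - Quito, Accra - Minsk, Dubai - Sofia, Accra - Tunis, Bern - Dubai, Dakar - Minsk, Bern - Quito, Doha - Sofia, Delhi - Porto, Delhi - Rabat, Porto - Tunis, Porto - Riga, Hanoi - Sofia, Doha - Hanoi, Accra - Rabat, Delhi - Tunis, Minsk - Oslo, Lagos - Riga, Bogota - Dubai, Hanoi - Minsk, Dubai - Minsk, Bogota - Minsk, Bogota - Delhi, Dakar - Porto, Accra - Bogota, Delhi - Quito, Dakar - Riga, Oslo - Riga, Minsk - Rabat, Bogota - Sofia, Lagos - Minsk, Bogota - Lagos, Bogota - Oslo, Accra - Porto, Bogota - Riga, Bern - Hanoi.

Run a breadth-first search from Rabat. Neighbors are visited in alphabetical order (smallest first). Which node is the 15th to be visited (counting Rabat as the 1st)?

Visit Rabat; enqueue Accra, Delhi, Minsk, Perth → queue [Accra, Delhi, Minsk, Perth]
Visit Accra; enqueue Bogota, Porto, Quito, Tunis → queue [Delhi, Minsk, Perth, Bogota, Porto, Quito, Tunis]
Visit Delhi → queue [Minsk, Perth, Bogota, Porto, Quito, Tunis]
Visit Minsk; enqueue Dakar, Dubai, Hanoi, Lagos, Oslo → queue [Perth, Bogota, Porto, Quito, Tunis, Dakar, Dubai, Hanoi, Lagos, Oslo]
Visit Perth → queue [Bogota, Porto, Quito, Tunis, Dakar, Dubai, Hanoi, Lagos, Oslo]
Visit Bogota; enqueue Riga, Sofia → queue [Porto, Quito, Tunis, Dakar, Dubai, Hanoi, Lagos, Oslo, Riga, Sofia]
Visit Porto → queue [Quito, Tunis, Dakar, Dubai, Hanoi, Lagos, Oslo, Riga, Sofia]
Visit Quito; enqueue Bern → queue [Tunis, Dakar, Dubai, Hanoi, Lagos, Oslo, Riga, Sofia, Bern]
Visit Tunis → queue [Dakar, Dubai, Hanoi, Lagos, Oslo, Riga, Sofia, Bern]
Visit Dakar → queue [Dubai, Hanoi, Lagos, Oslo, Riga, Sofia, Bern]
Visit Dubai → queue [Hanoi, Lagos, Oslo, Riga, Sofia, Bern]
Visit Hanoi; enqueue Doha → queue [Lagos, Oslo, Riga, Sofia, Bern, Doha]
Visit Lagos → queue [Oslo, Riga, Sofia, Bern, Doha]
Visit Oslo → queue [Riga, Sofia, Bern, Doha]
Visit Riga → queue [Sofia, Bern, Doha]
Visit Sofia → queue [Bern, Doha]
Visit Bern → queue [Doha]
Visit Doha → queue []

Visit order: Rabat, Accra, Delhi, Minsk, Perth, Bogota, Porto, Quito, Tunis, Dakar, Dubai, Hanoi, Lagos, Oslo, Riga, Sofia, Bern, Doha

Riga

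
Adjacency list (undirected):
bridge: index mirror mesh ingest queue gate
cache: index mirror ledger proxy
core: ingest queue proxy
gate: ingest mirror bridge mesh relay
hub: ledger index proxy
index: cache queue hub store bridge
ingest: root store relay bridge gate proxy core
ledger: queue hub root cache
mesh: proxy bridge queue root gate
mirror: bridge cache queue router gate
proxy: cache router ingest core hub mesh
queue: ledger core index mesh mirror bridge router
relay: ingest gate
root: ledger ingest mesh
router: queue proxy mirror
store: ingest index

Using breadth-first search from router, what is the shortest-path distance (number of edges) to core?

Level 0: router
Level 1: mirror, proxy, queue
Level 2: bridge, cache, core, gate, hub, index, ingest, ledger, mesh
Level 3: relay, root, store
core first appears at level 2.

2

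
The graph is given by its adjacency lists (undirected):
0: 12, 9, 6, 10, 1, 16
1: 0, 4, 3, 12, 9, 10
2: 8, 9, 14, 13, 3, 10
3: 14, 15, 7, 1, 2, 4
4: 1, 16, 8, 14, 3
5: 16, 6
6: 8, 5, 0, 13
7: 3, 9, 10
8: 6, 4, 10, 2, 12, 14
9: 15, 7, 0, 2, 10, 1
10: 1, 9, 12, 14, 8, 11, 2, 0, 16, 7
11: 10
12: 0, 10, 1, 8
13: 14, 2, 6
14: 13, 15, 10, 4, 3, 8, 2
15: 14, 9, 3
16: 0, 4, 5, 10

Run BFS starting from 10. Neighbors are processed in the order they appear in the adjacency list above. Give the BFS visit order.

10, 1, 9, 12, 14, 8, 11, 2, 0, 16, 7, 4, 3, 15, 13, 6, 5

Visit 10; enqueue 1, 9, 12, 14, 8, 11, 2, 0, 16, 7 → queue [1, 9, 12, 14, 8, 11, 2, 0, 16, 7]
Visit 1; enqueue 4, 3 → queue [9, 12, 14, 8, 11, 2, 0, 16, 7, 4, 3]
Visit 9; enqueue 15 → queue [12, 14, 8, 11, 2, 0, 16, 7, 4, 3, 15]
Visit 12 → queue [14, 8, 11, 2, 0, 16, 7, 4, 3, 15]
Visit 14; enqueue 13 → queue [8, 11, 2, 0, 16, 7, 4, 3, 15, 13]
Visit 8; enqueue 6 → queue [11, 2, 0, 16, 7, 4, 3, 15, 13, 6]
Visit 11 → queue [2, 0, 16, 7, 4, 3, 15, 13, 6]
Visit 2 → queue [0, 16, 7, 4, 3, 15, 13, 6]
Visit 0 → queue [16, 7, 4, 3, 15, 13, 6]
Visit 16; enqueue 5 → queue [7, 4, 3, 15, 13, 6, 5]
Visit 7 → queue [4, 3, 15, 13, 6, 5]
Visit 4 → queue [3, 15, 13, 6, 5]
Visit 3 → queue [15, 13, 6, 5]
Visit 15 → queue [13, 6, 5]
Visit 13 → queue [6, 5]
Visit 6 → queue [5]
Visit 5 → queue []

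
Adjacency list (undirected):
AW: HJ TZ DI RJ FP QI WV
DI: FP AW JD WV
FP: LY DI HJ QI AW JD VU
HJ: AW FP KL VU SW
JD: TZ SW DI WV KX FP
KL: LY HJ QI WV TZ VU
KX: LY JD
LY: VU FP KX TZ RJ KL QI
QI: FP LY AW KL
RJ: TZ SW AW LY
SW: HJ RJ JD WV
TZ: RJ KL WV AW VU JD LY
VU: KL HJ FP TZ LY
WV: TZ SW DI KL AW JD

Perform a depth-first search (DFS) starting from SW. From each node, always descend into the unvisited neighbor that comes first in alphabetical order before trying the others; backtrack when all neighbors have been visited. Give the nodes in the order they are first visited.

Visit SW
SW → HJ
HJ → AW
AW → DI
DI → FP
FP → JD
JD → KX
KX → LY
LY → KL
KL → QI
KL → TZ
TZ → RJ
TZ → VU
TZ → WV

SW -> HJ -> AW -> DI -> FP -> JD -> KX -> LY -> KL -> QI -> TZ -> RJ -> VU -> WV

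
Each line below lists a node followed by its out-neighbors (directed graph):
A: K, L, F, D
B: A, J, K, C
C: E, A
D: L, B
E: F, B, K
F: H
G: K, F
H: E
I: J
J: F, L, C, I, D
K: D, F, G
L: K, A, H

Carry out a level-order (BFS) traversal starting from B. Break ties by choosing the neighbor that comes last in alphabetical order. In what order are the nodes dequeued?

Visit B; enqueue K, J, C, A → queue [K, J, C, A]
Visit K; enqueue G, F, D → queue [J, C, A, G, F, D]
Visit J; enqueue L, I → queue [C, A, G, F, D, L, I]
Visit C; enqueue E → queue [A, G, F, D, L, I, E]
Visit A → queue [G, F, D, L, I, E]
Visit G → queue [F, D, L, I, E]
Visit F; enqueue H → queue [D, L, I, E, H]
Visit D → queue [L, I, E, H]
Visit L → queue [I, E, H]
Visit I → queue [E, H]
Visit E → queue [H]
Visit H → queue []

B, K, J, C, A, G, F, D, L, I, E, H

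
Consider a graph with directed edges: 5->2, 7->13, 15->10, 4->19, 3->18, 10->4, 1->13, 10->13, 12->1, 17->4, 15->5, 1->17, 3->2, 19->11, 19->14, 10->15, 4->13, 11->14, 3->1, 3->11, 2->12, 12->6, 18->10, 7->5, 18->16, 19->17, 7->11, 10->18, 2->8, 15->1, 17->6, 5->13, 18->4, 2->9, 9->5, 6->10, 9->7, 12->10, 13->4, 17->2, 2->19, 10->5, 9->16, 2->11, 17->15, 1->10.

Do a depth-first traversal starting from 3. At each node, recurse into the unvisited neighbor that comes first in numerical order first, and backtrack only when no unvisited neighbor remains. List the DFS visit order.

Visit 3
3 → 1
1 → 10
10 → 4
4 → 13
4 → 19
19 → 11
11 → 14
19 → 17
17 → 2
2 → 8
2 → 9
9 → 5
9 → 7
9 → 16
2 → 12
12 → 6
17 → 15
10 → 18

3, 1, 10, 4, 13, 19, 11, 14, 17, 2, 8, 9, 5, 7, 16, 12, 6, 15, 18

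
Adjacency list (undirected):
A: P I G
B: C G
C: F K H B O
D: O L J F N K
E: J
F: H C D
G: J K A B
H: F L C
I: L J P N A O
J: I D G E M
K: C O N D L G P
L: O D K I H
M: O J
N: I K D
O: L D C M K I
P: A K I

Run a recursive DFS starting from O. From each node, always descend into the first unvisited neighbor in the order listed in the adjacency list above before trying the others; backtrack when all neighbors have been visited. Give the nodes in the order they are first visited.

Visit O
O → L
L → D
D → J
J → I
I → P
P → A
A → G
G → K
K → C
C → F
F → H
C → B
K → N
J → E
J → M

O, L, D, J, I, P, A, G, K, C, F, H, B, N, E, M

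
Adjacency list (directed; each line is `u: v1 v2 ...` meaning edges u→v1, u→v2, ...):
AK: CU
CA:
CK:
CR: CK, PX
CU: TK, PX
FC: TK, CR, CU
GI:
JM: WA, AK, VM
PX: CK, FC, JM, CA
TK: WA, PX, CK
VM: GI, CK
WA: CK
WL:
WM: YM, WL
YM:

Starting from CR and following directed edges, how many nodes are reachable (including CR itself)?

BFS from CR visits: CR, CK, PX, FC, JM, CA, TK, CU, WA, AK, VM, GI
Reachable nodes: 12 of 15 total.

12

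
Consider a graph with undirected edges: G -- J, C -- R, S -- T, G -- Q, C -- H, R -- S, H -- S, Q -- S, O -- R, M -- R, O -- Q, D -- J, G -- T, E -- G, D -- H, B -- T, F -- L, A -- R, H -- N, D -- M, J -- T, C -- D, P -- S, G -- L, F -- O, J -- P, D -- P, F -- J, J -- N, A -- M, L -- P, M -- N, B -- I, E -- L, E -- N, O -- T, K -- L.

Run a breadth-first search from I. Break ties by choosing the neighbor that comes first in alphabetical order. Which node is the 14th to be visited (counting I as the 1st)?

P

Visit I; enqueue B → queue [B]
Visit B; enqueue T → queue [T]
Visit T; enqueue G, J, O, S → queue [G, J, O, S]
Visit G; enqueue E, L, Q → queue [J, O, S, E, L, Q]
Visit J; enqueue D, F, N, P → queue [O, S, E, L, Q, D, F, N, P]
Visit O; enqueue R → queue [S, E, L, Q, D, F, N, P, R]
Visit S; enqueue H → queue [E, L, Q, D, F, N, P, R, H]
Visit E → queue [L, Q, D, F, N, P, R, H]
Visit L; enqueue K → queue [Q, D, F, N, P, R, H, K]
Visit Q → queue [D, F, N, P, R, H, K]
Visit D; enqueue C, M → queue [F, N, P, R, H, K, C, M]
Visit F → queue [N, P, R, H, K, C, M]
Visit N → queue [P, R, H, K, C, M]
Visit P → queue [R, H, K, C, M]
Visit R; enqueue A → queue [H, K, C, M, A]
Visit H → queue [K, C, M, A]
Visit K → queue [C, M, A]
Visit C → queue [M, A]
Visit M → queue [A]
Visit A → queue []

Visit order: I, B, T, G, J, O, S, E, L, Q, D, F, N, P, R, H, K, C, M, A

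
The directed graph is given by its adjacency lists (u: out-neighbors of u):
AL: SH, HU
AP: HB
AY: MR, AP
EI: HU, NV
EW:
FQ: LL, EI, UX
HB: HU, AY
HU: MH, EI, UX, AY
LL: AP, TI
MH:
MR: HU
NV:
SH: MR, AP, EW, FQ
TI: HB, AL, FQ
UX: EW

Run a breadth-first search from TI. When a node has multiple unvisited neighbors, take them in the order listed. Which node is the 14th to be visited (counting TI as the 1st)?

Visit TI; enqueue HB, AL, FQ → queue [HB, AL, FQ]
Visit HB; enqueue HU, AY → queue [AL, FQ, HU, AY]
Visit AL; enqueue SH → queue [FQ, HU, AY, SH]
Visit FQ; enqueue LL, EI, UX → queue [HU, AY, SH, LL, EI, UX]
Visit HU; enqueue MH → queue [AY, SH, LL, EI, UX, MH]
Visit AY; enqueue MR, AP → queue [SH, LL, EI, UX, MH, MR, AP]
Visit SH; enqueue EW → queue [LL, EI, UX, MH, MR, AP, EW]
Visit LL → queue [EI, UX, MH, MR, AP, EW]
Visit EI; enqueue NV → queue [UX, MH, MR, AP, EW, NV]
Visit UX → queue [MH, MR, AP, EW, NV]
Visit MH → queue [MR, AP, EW, NV]
Visit MR → queue [AP, EW, NV]
Visit AP → queue [EW, NV]
Visit EW → queue [NV]
Visit NV → queue []

Visit order: TI, HB, AL, FQ, HU, AY, SH, LL, EI, UX, MH, MR, AP, EW, NV

EW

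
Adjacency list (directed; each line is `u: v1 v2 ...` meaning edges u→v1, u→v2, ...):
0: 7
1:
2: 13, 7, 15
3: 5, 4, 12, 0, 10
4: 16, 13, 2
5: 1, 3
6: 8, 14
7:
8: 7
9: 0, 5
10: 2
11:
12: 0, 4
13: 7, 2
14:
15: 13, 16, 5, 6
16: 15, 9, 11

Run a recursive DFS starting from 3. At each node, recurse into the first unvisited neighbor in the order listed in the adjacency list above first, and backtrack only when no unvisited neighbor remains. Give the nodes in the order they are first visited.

3 → 5 → 1 → 4 → 16 → 15 → 13 → 7 → 2 → 6 → 8 → 14 → 9 → 0 → 11 → 12 → 10

Visit 3
3 → 5
5 → 1
3 → 4
4 → 16
16 → 15
15 → 13
13 → 7
13 → 2
15 → 6
6 → 8
6 → 14
16 → 9
9 → 0
16 → 11
3 → 12
3 → 10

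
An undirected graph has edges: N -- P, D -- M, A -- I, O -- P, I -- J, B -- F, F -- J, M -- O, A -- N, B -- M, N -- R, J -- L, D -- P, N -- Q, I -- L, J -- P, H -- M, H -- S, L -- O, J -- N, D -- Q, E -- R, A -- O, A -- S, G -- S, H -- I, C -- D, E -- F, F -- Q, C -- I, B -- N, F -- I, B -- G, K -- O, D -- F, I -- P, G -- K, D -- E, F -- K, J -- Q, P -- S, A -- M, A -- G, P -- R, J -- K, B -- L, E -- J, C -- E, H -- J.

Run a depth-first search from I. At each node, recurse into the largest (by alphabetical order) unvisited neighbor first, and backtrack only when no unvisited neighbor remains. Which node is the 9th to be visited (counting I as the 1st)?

Q

Visit I
I → P
P → S
S → H
H → M
M → O
O → L
L → J
J → Q
Q → N
N → R
R → E
E → F
F → K
K → G
G → B
G → A
F → D
D → C

Visit order: I, P, S, H, M, O, L, J, Q, N, R, E, F, K, G, B, A, D, C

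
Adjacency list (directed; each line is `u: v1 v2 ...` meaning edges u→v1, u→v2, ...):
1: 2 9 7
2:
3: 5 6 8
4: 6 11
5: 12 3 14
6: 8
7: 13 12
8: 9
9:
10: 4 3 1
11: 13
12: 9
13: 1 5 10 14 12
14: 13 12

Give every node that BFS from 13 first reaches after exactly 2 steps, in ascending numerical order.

2, 3, 4, 7, 9

Level 0: 13
Level 1: 1, 5, 10, 12, 14
Level 2: 2, 3, 4, 7, 9
Level 3: 6, 8, 11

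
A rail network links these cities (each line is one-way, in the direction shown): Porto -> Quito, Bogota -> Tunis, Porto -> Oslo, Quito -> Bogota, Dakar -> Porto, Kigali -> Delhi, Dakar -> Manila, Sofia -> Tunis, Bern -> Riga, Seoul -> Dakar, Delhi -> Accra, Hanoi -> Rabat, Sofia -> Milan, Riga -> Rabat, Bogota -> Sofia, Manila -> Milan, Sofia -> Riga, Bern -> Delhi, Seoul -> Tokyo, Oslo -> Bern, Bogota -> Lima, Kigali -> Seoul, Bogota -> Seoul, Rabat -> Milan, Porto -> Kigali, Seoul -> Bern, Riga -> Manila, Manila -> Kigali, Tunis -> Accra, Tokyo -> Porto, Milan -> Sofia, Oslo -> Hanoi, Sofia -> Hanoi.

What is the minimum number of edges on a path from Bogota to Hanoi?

Level 0: Bogota
Level 1: Lima, Seoul, Sofia, Tunis
Level 2: Accra, Bern, Dakar, Hanoi, Milan, Riga, Tokyo
Level 3: Delhi, Manila, Porto, Rabat
Level 4: Kigali, Oslo, Quito
Hanoi first appears at level 2.

2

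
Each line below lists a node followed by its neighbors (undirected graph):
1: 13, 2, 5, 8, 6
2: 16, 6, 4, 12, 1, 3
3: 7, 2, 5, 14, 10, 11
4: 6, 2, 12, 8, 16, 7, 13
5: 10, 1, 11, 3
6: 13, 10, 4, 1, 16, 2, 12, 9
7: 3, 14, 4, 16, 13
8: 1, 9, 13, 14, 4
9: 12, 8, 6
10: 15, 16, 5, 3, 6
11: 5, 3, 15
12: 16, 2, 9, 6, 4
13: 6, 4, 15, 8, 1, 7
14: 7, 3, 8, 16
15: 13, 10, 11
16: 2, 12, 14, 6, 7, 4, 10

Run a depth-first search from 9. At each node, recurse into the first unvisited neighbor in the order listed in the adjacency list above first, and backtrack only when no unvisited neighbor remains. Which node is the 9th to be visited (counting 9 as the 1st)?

Visit 9
9 → 12
12 → 16
16 → 2
2 → 6
6 → 13
13 → 4
4 → 8
8 → 1
1 → 5
5 → 10
10 → 15
15 → 11
11 → 3
3 → 7
7 → 14

Visit order: 9, 12, 16, 2, 6, 13, 4, 8, 1, 5, 10, 15, 11, 3, 7, 14

1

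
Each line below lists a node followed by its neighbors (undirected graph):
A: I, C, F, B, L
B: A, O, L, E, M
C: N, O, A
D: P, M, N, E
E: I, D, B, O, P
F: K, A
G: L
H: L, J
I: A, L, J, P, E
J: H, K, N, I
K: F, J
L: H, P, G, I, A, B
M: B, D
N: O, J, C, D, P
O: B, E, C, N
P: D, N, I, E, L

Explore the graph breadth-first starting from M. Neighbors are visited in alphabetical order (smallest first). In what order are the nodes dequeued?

M -> B -> D -> A -> E -> L -> O -> N -> P -> C -> F -> I -> G -> H -> J -> K

Visit M; enqueue B, D → queue [B, D]
Visit B; enqueue A, E, L, O → queue [D, A, E, L, O]
Visit D; enqueue N, P → queue [A, E, L, O, N, P]
Visit A; enqueue C, F, I → queue [E, L, O, N, P, C, F, I]
Visit E → queue [L, O, N, P, C, F, I]
Visit L; enqueue G, H → queue [O, N, P, C, F, I, G, H]
Visit O → queue [N, P, C, F, I, G, H]
Visit N; enqueue J → queue [P, C, F, I, G, H, J]
Visit P → queue [C, F, I, G, H, J]
Visit C → queue [F, I, G, H, J]
Visit F; enqueue K → queue [I, G, H, J, K]
Visit I → queue [G, H, J, K]
Visit G → queue [H, J, K]
Visit H → queue [J, K]
Visit J → queue [K]
Visit K → queue []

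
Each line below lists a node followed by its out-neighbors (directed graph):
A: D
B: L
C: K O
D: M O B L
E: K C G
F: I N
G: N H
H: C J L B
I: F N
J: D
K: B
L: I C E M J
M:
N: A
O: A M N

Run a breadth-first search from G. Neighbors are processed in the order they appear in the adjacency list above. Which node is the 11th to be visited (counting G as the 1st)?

Visit G; enqueue N, H → queue [N, H]
Visit N; enqueue A → queue [H, A]
Visit H; enqueue C, J, L, B → queue [A, C, J, L, B]
Visit A; enqueue D → queue [C, J, L, B, D]
Visit C; enqueue K, O → queue [J, L, B, D, K, O]
Visit J → queue [L, B, D, K, O]
Visit L; enqueue I, E, M → queue [B, D, K, O, I, E, M]
Visit B → queue [D, K, O, I, E, M]
Visit D → queue [K, O, I, E, M]
Visit K → queue [O, I, E, M]
Visit O → queue [I, E, M]
Visit I; enqueue F → queue [E, M, F]
Visit E → queue [M, F]
Visit M → queue [F]
Visit F → queue []

Visit order: G, N, H, A, C, J, L, B, D, K, O, I, E, M, F

O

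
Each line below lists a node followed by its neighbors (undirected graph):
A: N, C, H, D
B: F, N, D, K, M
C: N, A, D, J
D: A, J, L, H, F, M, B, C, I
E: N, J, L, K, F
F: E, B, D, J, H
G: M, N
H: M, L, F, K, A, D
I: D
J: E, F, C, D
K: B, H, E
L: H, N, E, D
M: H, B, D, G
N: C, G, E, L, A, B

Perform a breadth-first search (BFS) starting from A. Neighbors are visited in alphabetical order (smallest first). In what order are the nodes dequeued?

Visit A; enqueue C, D, H, N → queue [C, D, H, N]
Visit C; enqueue J → queue [D, H, N, J]
Visit D; enqueue B, F, I, L, M → queue [H, N, J, B, F, I, L, M]
Visit H; enqueue K → queue [N, J, B, F, I, L, M, K]
Visit N; enqueue E, G → queue [J, B, F, I, L, M, K, E, G]
Visit J → queue [B, F, I, L, M, K, E, G]
Visit B → queue [F, I, L, M, K, E, G]
Visit F → queue [I, L, M, K, E, G]
Visit I → queue [L, M, K, E, G]
Visit L → queue [M, K, E, G]
Visit M → queue [K, E, G]
Visit K → queue [E, G]
Visit E → queue [G]
Visit G → queue []

A → C → D → H → N → J → B → F → I → L → M → K → E → G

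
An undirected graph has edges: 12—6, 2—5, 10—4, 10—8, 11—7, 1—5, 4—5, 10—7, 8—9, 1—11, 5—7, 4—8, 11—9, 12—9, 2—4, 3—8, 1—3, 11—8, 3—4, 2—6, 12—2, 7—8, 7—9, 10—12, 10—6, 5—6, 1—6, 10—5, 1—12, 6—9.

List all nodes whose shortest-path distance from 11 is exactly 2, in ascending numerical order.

Level 0: 11
Level 1: 1, 7, 8, 9
Level 2: 3, 4, 5, 6, 10, 12
Level 3: 2

3, 4, 5, 6, 10, 12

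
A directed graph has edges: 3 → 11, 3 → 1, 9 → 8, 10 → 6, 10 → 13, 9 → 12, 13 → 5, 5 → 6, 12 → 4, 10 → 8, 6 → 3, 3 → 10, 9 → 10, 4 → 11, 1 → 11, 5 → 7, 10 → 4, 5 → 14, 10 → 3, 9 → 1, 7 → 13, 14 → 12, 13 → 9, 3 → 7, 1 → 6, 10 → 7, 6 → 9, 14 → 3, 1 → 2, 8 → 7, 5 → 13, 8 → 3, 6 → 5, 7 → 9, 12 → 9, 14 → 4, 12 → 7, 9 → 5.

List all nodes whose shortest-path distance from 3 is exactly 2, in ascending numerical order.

2, 4, 6, 8, 9, 13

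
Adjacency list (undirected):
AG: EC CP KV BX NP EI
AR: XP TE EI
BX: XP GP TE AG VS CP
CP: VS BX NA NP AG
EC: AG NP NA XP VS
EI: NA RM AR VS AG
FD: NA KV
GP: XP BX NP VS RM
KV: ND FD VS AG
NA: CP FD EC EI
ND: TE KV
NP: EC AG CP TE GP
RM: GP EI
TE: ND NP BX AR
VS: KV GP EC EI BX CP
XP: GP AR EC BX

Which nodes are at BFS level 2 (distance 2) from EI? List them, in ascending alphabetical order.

BX, CP, EC, FD, GP, KV, NP, TE, XP

Level 0: EI
Level 1: AG, AR, NA, RM, VS
Level 2: BX, CP, EC, FD, GP, KV, NP, TE, XP
Level 3: ND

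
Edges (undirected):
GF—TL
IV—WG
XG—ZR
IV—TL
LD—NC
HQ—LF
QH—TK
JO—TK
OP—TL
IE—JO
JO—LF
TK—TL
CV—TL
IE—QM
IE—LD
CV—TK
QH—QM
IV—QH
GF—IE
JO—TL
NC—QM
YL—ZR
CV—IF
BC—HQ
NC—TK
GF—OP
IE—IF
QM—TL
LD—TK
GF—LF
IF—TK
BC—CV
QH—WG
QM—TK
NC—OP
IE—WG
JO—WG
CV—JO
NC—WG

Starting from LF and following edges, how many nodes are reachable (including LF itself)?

BFS from LF visits: LF, GF, HQ, JO, IE, OP, TL, BC, CV, TK, WG, IF, LD, QM, NC, IV, QH
Reachable nodes: 17 of 20 total.

17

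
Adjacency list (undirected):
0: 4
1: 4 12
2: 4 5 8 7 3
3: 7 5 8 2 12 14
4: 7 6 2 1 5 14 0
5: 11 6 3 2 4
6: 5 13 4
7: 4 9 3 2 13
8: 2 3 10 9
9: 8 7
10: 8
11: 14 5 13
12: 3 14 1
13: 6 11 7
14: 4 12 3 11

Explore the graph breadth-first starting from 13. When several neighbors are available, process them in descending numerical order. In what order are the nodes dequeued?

13, 11, 7, 6, 14, 5, 9, 4, 3, 2, 12, 8, 1, 0, 10

Visit 13; enqueue 11, 7, 6 → queue [11, 7, 6]
Visit 11; enqueue 14, 5 → queue [7, 6, 14, 5]
Visit 7; enqueue 9, 4, 3, 2 → queue [6, 14, 5, 9, 4, 3, 2]
Visit 6 → queue [14, 5, 9, 4, 3, 2]
Visit 14; enqueue 12 → queue [5, 9, 4, 3, 2, 12]
Visit 5 → queue [9, 4, 3, 2, 12]
Visit 9; enqueue 8 → queue [4, 3, 2, 12, 8]
Visit 4; enqueue 1, 0 → queue [3, 2, 12, 8, 1, 0]
Visit 3 → queue [2, 12, 8, 1, 0]
Visit 2 → queue [12, 8, 1, 0]
Visit 12 → queue [8, 1, 0]
Visit 8; enqueue 10 → queue [1, 0, 10]
Visit 1 → queue [0, 10]
Visit 0 → queue [10]
Visit 10 → queue []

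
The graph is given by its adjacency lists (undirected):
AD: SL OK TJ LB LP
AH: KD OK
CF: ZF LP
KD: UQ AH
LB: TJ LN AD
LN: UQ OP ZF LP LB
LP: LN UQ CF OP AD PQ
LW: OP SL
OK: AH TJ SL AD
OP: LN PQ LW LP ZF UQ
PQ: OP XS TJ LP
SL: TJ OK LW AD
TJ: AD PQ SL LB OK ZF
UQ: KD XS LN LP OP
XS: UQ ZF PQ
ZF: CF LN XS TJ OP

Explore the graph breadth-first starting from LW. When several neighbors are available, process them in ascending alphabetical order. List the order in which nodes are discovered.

Visit LW; enqueue OP, SL → queue [OP, SL]
Visit OP; enqueue LN, LP, PQ, UQ, ZF → queue [SL, LN, LP, PQ, UQ, ZF]
Visit SL; enqueue AD, OK, TJ → queue [LN, LP, PQ, UQ, ZF, AD, OK, TJ]
Visit LN; enqueue LB → queue [LP, PQ, UQ, ZF, AD, OK, TJ, LB]
Visit LP; enqueue CF → queue [PQ, UQ, ZF, AD, OK, TJ, LB, CF]
Visit PQ; enqueue XS → queue [UQ, ZF, AD, OK, TJ, LB, CF, XS]
Visit UQ; enqueue KD → queue [ZF, AD, OK, TJ, LB, CF, XS, KD]
Visit ZF → queue [AD, OK, TJ, LB, CF, XS, KD]
Visit AD → queue [OK, TJ, LB, CF, XS, KD]
Visit OK; enqueue AH → queue [TJ, LB, CF, XS, KD, AH]
Visit TJ → queue [LB, CF, XS, KD, AH]
Visit LB → queue [CF, XS, KD, AH]
Visit CF → queue [XS, KD, AH]
Visit XS → queue [KD, AH]
Visit KD → queue [AH]
Visit AH → queue []

LW, OP, SL, LN, LP, PQ, UQ, ZF, AD, OK, TJ, LB, CF, XS, KD, AH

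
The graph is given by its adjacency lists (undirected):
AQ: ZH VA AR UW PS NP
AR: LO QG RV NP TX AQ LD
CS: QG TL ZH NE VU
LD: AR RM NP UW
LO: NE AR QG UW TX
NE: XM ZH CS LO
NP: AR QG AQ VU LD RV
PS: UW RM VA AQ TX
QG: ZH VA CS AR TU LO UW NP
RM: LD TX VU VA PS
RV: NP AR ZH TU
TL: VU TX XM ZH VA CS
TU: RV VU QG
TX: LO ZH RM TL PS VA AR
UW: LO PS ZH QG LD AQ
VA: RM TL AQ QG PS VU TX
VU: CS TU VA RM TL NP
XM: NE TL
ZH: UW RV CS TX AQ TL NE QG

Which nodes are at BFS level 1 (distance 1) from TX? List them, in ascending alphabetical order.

Level 0: TX
Level 1: AR, LO, PS, RM, TL, VA, ZH
Level 2: AQ, CS, LD, NE, NP, QG, RV, UW, VU, XM
Level 3: TU

AR, LO, PS, RM, TL, VA, ZH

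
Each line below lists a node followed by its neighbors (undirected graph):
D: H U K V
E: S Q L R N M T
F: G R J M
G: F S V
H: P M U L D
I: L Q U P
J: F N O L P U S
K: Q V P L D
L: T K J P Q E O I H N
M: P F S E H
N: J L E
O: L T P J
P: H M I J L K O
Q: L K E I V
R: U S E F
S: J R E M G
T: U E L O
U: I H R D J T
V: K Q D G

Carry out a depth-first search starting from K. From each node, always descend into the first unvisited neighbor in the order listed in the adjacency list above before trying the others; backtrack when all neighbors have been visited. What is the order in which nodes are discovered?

Visit K
K → Q
Q → L
L → T
T → U
U → I
I → P
P → H
H → M
M → F
F → G
G → S
S → J
J → N
N → E
E → R
J → O
G → V
V → D

K -> Q -> L -> T -> U -> I -> P -> H -> M -> F -> G -> S -> J -> N -> E -> R -> O -> V -> D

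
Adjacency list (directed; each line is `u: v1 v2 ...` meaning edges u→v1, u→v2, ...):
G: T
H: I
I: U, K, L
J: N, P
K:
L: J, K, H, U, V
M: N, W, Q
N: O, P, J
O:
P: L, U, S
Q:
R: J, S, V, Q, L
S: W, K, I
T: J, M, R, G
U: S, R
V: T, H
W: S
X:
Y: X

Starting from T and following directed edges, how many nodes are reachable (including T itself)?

BFS from T visits: T, J, M, R, G, N, P, W, Q, S, V, L, O, U, K, I, H
Reachable nodes: 17 of 19 total.

17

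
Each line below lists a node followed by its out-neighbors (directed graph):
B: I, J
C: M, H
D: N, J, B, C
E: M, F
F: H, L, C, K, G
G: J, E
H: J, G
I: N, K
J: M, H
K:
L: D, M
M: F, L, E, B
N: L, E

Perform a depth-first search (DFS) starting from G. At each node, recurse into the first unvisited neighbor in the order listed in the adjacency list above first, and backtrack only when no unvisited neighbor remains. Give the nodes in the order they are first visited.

Visit G
G → J
J → M
M → F
F → H
F → L
L → D
D → N
N → E
D → B
B → I
I → K
D → C

G J M F H L D N E B I K C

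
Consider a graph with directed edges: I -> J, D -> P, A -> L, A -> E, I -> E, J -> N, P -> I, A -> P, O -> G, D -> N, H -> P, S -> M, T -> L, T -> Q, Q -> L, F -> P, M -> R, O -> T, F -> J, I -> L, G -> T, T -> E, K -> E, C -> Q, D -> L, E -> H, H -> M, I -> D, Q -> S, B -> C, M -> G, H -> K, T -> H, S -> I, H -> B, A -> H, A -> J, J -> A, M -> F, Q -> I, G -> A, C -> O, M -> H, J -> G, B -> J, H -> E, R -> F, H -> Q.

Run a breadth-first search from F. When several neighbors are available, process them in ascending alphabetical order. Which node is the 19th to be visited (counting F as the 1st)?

Visit F; enqueue J, P → queue [J, P]
Visit J; enqueue A, G, N → queue [P, A, G, N]
Visit P; enqueue I → queue [A, G, N, I]
Visit A; enqueue E, H, L → queue [G, N, I, E, H, L]
Visit G; enqueue T → queue [N, I, E, H, L, T]
Visit N → queue [I, E, H, L, T]
Visit I; enqueue D → queue [E, H, L, T, D]
Visit E → queue [H, L, T, D]
Visit H; enqueue B, K, M, Q → queue [L, T, D, B, K, M, Q]
Visit L → queue [T, D, B, K, M, Q]
Visit T → queue [D, B, K, M, Q]
Visit D → queue [B, K, M, Q]
Visit B; enqueue C → queue [K, M, Q, C]
Visit K → queue [M, Q, C]
Visit M; enqueue R → queue [Q, C, R]
Visit Q; enqueue S → queue [C, R, S]
Visit C; enqueue O → queue [R, S, O]
Visit R → queue [S, O]
Visit S → queue [O]
Visit O → queue []

Visit order: F, J, P, A, G, N, I, E, H, L, T, D, B, K, M, Q, C, R, S, O

S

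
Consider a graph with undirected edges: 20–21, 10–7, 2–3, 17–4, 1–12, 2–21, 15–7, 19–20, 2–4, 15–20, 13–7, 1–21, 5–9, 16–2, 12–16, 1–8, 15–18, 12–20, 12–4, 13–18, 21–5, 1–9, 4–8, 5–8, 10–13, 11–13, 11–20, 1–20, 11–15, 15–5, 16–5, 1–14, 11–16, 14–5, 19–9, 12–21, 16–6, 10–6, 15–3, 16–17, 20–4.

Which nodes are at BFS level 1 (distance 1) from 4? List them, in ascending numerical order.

2, 8, 12, 17, 20

Level 0: 4
Level 1: 2, 8, 12, 17, 20
Level 2: 1, 3, 5, 11, 15, 16, 19, 21
Level 3: 6, 7, 9, 13, 14, 18
Level 4: 10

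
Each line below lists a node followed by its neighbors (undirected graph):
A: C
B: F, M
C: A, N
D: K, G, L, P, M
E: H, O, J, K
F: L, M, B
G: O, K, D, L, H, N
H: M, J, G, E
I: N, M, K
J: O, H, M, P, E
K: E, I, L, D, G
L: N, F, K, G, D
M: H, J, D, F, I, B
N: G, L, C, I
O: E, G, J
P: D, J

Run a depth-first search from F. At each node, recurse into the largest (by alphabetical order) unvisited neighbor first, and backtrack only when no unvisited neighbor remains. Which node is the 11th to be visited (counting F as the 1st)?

O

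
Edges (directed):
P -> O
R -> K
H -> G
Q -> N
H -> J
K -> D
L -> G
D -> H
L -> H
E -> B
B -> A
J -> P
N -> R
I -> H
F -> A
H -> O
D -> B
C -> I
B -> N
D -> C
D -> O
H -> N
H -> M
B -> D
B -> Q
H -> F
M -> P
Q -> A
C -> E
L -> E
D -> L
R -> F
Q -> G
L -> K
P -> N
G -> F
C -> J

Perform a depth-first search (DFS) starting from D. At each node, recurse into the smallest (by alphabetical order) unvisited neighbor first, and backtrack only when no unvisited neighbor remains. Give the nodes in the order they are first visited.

Visit D
D → B
B → A
B → N
N → R
R → F
R → K
B → Q
Q → G
D → C
C → E
C → I
I → H
H → J
J → P
P → O
H → M
D → L

D, B, A, N, R, F, K, Q, G, C, E, I, H, J, P, O, M, L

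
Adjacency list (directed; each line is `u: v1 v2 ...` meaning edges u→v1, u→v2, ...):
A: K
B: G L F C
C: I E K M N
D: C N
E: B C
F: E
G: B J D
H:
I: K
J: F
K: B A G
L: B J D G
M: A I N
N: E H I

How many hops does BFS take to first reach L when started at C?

3

Level 0: C
Level 1: E, I, K, M, N
Level 2: A, B, G, H
Level 3: D, F, J, L
L first appears at level 3.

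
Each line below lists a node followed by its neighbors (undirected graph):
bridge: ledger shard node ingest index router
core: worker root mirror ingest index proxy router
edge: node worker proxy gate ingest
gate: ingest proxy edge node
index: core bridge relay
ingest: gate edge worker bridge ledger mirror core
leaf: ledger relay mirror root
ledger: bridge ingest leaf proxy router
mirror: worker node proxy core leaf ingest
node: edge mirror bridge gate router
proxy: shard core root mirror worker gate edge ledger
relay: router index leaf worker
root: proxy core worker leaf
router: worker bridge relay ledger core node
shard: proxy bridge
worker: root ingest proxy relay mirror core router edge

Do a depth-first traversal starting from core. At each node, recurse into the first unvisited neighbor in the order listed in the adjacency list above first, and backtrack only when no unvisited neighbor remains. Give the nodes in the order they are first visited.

core, worker, root, proxy, shard, bridge, ledger, ingest, gate, edge, node, mirror, leaf, relay, router, index

Visit core
core → worker
worker → root
root → proxy
proxy → shard
shard → bridge
bridge → ledger
ledger → ingest
ingest → gate
gate → edge
edge → node
node → mirror
mirror → leaf
leaf → relay
relay → router
relay → index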